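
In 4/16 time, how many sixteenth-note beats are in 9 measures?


Working:
Time signature 4/16: the bottom number 16 means the sixteenth note gets one count
The top number 4 means 4 sixteenth-note beats per measure
Total = 4 × 9 measures
= 36 sixteenth-note beats


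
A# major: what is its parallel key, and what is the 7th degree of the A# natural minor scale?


Parallel keys share the same tonic but differ in mode
A# major → parallel is A# minor
A# natural minor scale: A# B# C# D# E# F# G#
= A# minor; 7th degree = G#


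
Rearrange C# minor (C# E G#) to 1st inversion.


Step by step:
Root position: C# E G#
1st inversion: move root up an octave
Bass note: E
Notes (bottom to top) = E G# C#


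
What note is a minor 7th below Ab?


A 7th spans 7 letter names, so from A we land on B
A minor 7th = 10 semitones below Ab
Spell B at that pitch: Bb
= Bb


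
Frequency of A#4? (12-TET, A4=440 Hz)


Let's work it out.
f = 440 × 2^(n/12) where n = semitones from A4
A#4: 1 semitones from A4
f = 440 × 2^(1/12)
f = 466.16 Hz


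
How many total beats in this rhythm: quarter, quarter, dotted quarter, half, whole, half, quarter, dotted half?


Working:
Beat values:
  quarter = 1 beat
  quarter = 1 beat
  dotted quarter = 1.5 beats
  half = 2 beats
  whole = 4 beats
  half = 2 beats
  quarter = 1 beat
  dotted half = 3 beats
Sum = 1 + 1 + 1.5 + 2 + 4 + 2 + 1 + 3
= 15.5 beats


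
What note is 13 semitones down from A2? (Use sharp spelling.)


Reasoning:
A2: chromatic position 9 in octave 2 → absolute = 2×12 + 9 = 33
Transpose down 13: 33 - 13 = 20
20 = 1×12 + 8 → G# in octave 1
Result = G#1


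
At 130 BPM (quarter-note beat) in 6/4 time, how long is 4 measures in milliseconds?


Let's work it out.
Quarter-note beat duration = 60000 / 130 ms
Beats per measure (6/4) = 6
One measure = 6 × 60000 / 130 = 360000 / 130 ms
4 measures = 4 × 360000 / 130 = 1440000 / 130
= 11076.9 ms


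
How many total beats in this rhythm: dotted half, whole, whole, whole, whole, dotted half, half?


Let's work it out.
Beat values:
  dotted half = 3 beats
  whole = 4 beats
  whole = 4 beats
  whole = 4 beats
  whole = 4 beats
  dotted half = 3 beats
  half = 2 beats
Sum = 3 + 4 + 4 + 4 + 4 + 3 + 2
= 24 beats


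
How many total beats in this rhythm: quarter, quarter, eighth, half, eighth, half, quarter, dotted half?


Working:
Beat values:
  quarter = 1 beat
  quarter = 1 beat
  eighth = 0.5 beats
  half = 2 beats
  eighth = 0.5 beats
  half = 2 beats
  quarter = 1 beat
  dotted half = 3 beats
Sum = 1 + 1 + 0.5 + 2 + 0.5 + 2 + 1 + 3
= 11 beats


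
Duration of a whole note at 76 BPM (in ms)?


Step by step:
One quarter-note beat = 60000 / BPM = 60000 / 76 ms
Whole note = 4 × quarter note
Duration = 4 × 60000 / 76 = 240000 / 76
= 3157.9 ms


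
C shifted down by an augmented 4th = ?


Let's work it out.
augmented 4th: 4 letter names, 6 semitones
Letter: C - 3 → G
Pitch: C - 6 semitones, spelled as a G → Gb
= Gb


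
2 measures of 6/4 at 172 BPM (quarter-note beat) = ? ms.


Working:
Quarter-note beat duration = 60000 / 172 ms
Beats per measure (6/4) = 6
One measure = 6 × 60000 / 172 = 360000 / 172 ms
2 measures = 2 × 360000 / 172 = 720000 / 172
= 4186.0 ms


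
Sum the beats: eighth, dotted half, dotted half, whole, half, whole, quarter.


Reasoning:
Beat values:
  eighth = 0.5 beats
  dotted half = 3 beats
  dotted half = 3 beats
  whole = 4 beats
  half = 2 beats
  whole = 4 beats
  quarter = 1 beat
Sum = 0.5 + 3 + 3 + 4 + 2 + 4 + 1
= 17.5 beats


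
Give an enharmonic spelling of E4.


Reasoning:
Enharmonic notes sound the same pitch but are spelled with different letter names
E and D## name the same pitch class
= D##4


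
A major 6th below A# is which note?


Step by step:
A 6th spans 6 letter names, so from A we land on C
A major 6th = 9 semitones below A#
Spell C at that pitch: C#
= C#


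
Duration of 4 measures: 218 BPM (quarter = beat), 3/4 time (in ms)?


Quarter-note beat duration = 60000 / 218 ms
Beats per measure (3/4) = 3
One measure = 3 × 60000 / 218 = 180000 / 218 ms
4 measures = 4 × 180000 / 218 = 720000 / 218
= 3302.8 ms


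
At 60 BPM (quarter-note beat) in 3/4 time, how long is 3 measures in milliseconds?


Step by step:
Quarter-note beat duration = 60000 / 60 ms
Beats per measure (3/4) = 3
One measure = 3 × 60000 / 60 = 180000 / 60 ms
3 measures = 3 × 180000 / 60 = 540000 / 60
= 9000.0 ms


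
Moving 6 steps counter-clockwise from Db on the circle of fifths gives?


Reasoning:
Each counter-clockwise step moves down a perfect 5th (= up a perfect 4th)
From Db: Db → F#/Gb → B → E → A → D → G
= G


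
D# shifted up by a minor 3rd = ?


Let's work it out.
minor 3rd: 3 letter names, 3 semitones
Letter: D + 2 → F
Pitch: D# + 3 semitones, spelled as an F → F#
= F#


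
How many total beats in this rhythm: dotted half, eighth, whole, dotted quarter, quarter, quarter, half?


Reasoning:
Beat values:
  dotted half = 3 beats
  eighth = 0.5 beats
  whole = 4 beats
  dotted quarter = 1.5 beats
  quarter = 1 beat
  quarter = 1 beat
  half = 2 beats
Sum = 3 + 0.5 + 4 + 1.5 + 1 + 1 + 2
= 13 beats


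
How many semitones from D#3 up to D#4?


Reasoning:
Absolute semitone position = octave×12 + chromatic position
D#3: 3×12 + 3 = 39
D#4: 4×12 + 3 = 51
Difference = 51 - 39 = 12
= 12 semitones


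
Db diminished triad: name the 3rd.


Reasoning:
Diminished triad = root + minor 3rd (3 semitones) + diminished 5th (6 semitones)
A triad on Db stacks thirds, so the chord tones use letter names D-F-A
Root: Db
Minor 3rd above Db: Fb
Diminished 5th above Db: Abb
The 3rd = Fb


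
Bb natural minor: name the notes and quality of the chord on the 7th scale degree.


Bb natural minor scale: Bb C Db Eb F Gb Ab
Diatonic triad on degree 7 stacks scale notes 7, 2, 4: Ab C Eb
Ab→C = 4 semitones; Ab→Eb = 7 semitones → major triad
= Ab C Eb (major)


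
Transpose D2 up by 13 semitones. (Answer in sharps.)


D2: chromatic position 2 in octave 2 → absolute = 2×12 + 2 = 26
Transpose up 13: 26 + 13 = 39
39 = 3×12 + 3 → D# in octave 3
Result = D#3


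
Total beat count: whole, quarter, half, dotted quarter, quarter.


Beat values:
  whole = 4 beats
  quarter = 1 beat
  half = 2 beats
  dotted quarter = 1.5 beats
  quarter = 1 beat
Sum = 4 + 1 + 2 + 1.5 + 1
= 9.5 beats


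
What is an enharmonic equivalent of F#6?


Solution.
Enharmonic notes sound the same pitch but are spelled with different letter names
F# and Gb name the same pitch class
= Gb6


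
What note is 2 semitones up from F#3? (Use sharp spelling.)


Step by step:
F#3: chromatic position 6 in octave 3 → absolute = 3×12 + 6 = 42
Transpose up 2: 42 + 2 = 44
44 = 3×12 + 8 → G# in octave 3
Result = G#3


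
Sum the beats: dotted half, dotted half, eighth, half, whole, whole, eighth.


Let's work it out.
Beat values:
  dotted half = 3 beats
  dotted half = 3 beats
  eighth = 0.5 beats
  half = 2 beats
  whole = 4 beats
  whole = 4 beats
  eighth = 0.5 beats
Sum = 3 + 3 + 0.5 + 2 + 4 + 4 + 0.5
= 17 beats


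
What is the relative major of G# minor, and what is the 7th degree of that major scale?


Working:
The relative major shares the key signature and is a minor 3rd above the minor tonic
A minor 3rd above G# is B
→ relative major of G# minor is B major
B major scale: B C# D# E F# G# A#
= B major; 7th degree = A#


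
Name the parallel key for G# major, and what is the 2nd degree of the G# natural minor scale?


Let's work it out.
Parallel keys share the same tonic but differ in mode
G# major → parallel is G# minor
G# natural minor scale: G# A# B C# D# E F#
= G# minor; 2nd degree = A#


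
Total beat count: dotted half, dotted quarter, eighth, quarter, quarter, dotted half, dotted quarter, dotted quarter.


Working:
Beat values:
  dotted half = 3 beats
  dotted quarter = 1.5 beats
  eighth = 0.5 beats
  quarter = 1 beat
  quarter = 1 beat
  dotted half = 3 beats
  dotted quarter = 1.5 beats
  dotted quarter = 1.5 beats
Sum = 3 + 1.5 + 0.5 + 1 + 1 + 3 + 1.5 + 1.5
= 13 beats


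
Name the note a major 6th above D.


Step by step:
A 6th spans 6 letter names, so from D we land on B
A major 6th = 9 semitones above D
Spell B at that pitch: B
= B


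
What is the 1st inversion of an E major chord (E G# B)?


Reasoning:
Root position: E G# B
1st inversion: move root up an octave
Bass note: G#
Notes (bottom to top) = G# B E


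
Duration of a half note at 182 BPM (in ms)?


One quarter-note beat = 60000 / BPM = 60000 / 182 ms
Half note = 2 × quarter note
Duration = 2 × 60000 / 182 = 120000 / 182
= 659.3 ms


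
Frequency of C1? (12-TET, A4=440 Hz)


f = 440 × 2^(n/12) where n = semitones from A4
C1: -45 semitones from A4
f = 440 × 2^(-45/12)
f = 32.70 Hz


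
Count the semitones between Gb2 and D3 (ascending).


Solution.
Absolute semitone position = octave×12 + chromatic position
Gb2: 2×12 + 6 = 30
D3: 3×12 + 2 = 38
Difference = 38 - 30 = 8
= 8 semitones


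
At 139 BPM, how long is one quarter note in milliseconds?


Step by step:
One quarter-note beat = 60000 / BPM = 60000 / 139 ms
Duration = 60000 / 139
= 431.7 ms


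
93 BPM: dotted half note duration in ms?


Step by step:
One quarter-note beat = 60000 / BPM = 60000 / 93 ms
Dotted half note = 3 × quarter note
Duration = 3 × 60000 / 93 = 180000 / 93
= 1935.5 ms


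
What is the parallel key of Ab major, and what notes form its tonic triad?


Parallel keys share the same tonic but differ in mode
Ab major → parallel is Ab minor
Tonic triad of Ab minor = Ab Cb Eb
= Ab minor; triad = Ab Cb Eb


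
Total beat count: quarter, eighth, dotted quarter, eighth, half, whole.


Step by step:
Beat values:
  quarter = 1 beat
  eighth = 0.5 beats
  dotted quarter = 1.5 beats
  eighth = 0.5 beats
  half = 2 beats
  whole = 4 beats
Sum = 1 + 0.5 + 1.5 + 0.5 + 2 + 4
= 9.5 beats


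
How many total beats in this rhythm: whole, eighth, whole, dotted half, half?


Solution.
Beat values:
  whole = 4 beats
  eighth = 0.5 beats
  whole = 4 beats
  dotted half = 3 beats
  half = 2 beats
Sum = 4 + 0.5 + 4 + 3 + 2
= 13.5 beats


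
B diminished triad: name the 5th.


Solution.
Diminished triad = root + minor 3rd (3 semitones) + diminished 5th (6 semitones)
A triad on B stacks thirds, so the chord tones use letter names B-D-F
Root: B
Minor 3rd above B: D
Diminished 5th above B: F
The 5th = F


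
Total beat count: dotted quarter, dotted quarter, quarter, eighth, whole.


Beat values:
  dotted quarter = 1.5 beats
  dotted quarter = 1.5 beats
  quarter = 1 beat
  eighth = 0.5 beats
  whole = 4 beats
Sum = 1.5 + 1.5 + 1 + 0.5 + 4
= 8.5 beats


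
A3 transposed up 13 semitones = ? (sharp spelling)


Reasoning:
A3: chromatic position 9 in octave 3 → absolute = 3×12 + 9 = 45
Transpose up 13: 45 + 13 = 58
58 = 4×12 + 10 → A# in octave 4
Result = A#4


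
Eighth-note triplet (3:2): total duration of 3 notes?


Triplet: 3 notes occupy the space of 2 eighth notes
Space = 2 × 1/2 = 1 beat
Each triplet note = 1 / 3 = 1/3 beats
3 notes = 3 × 1/3 = 1
= 1 beat


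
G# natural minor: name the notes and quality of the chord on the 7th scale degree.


Let's work it out.
G# natural minor scale: G# A# B C# D# E F#
Diatonic triad on degree 7 stacks scale notes 7, 2, 4: F# A# C#
F#→A# = 4 semitones; F#→C# = 7 semitones → major triad
= F# A# C# (major)


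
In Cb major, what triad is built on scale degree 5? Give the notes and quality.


Reasoning:
Cb major scale: Cb Db Eb Fb Gb Ab Bb
Diatonic triad on degree 5 stacks scale notes 5, 7, 2: Gb Bb Db
Gb→Bb = 4 semitones; Gb→Db = 7 semitones → major triad
= Gb Bb Db (major)


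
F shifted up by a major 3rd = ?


Reasoning:
major 3rd: 3 letter names, 4 semitones
Letter: F + 2 → A
Pitch: F + 4 semitones, spelled as an A → A
= A


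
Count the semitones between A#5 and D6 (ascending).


Absolute semitone position = octave×12 + chromatic position
A#5: 5×12 + 10 = 70
D6: 6×12 + 2 = 74
Difference = 74 - 70 = 4
= 4 semitones


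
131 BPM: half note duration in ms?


Reasoning:
One quarter-note beat = 60000 / BPM = 60000 / 131 ms
Half note = 2 × quarter note
Duration = 2 × 60000 / 131 = 120000 / 131
= 916.0 ms


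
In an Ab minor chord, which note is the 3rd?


Solution.
Minor triad = root + minor 3rd (3 semitones) + perfect 5th (7 semitones)
A triad on Ab stacks thirds, so the chord tones use letter names A-C-E
Root: Ab
Minor 3rd above Ab: Cb
Perfect 5th above Ab: Eb
The 3rd = Cb


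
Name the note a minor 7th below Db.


Working:
A 7th spans 7 letter names, so from D we land on E
A minor 7th = 10 semitones below Db
Spell E at that pitch: Eb
= Eb


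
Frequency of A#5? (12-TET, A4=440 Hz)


Let's work it out.
f = 440 × 2^(n/12) where n = semitones from A4
A#5: 13 semitones from A4
f = 440 × 2^(13/12)
f = 932.33 Hz


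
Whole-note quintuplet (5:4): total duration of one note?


Reasoning:
Quintuplet: 5 notes occupy the space of 4 whole notes
Space = 4 × 4 = 16 beats
Each quintuplet note = 16 / 5 = 16/5 beats
= 16/5 beats


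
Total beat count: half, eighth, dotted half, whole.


Step by step:
Beat values:
  half = 2 beats
  eighth = 0.5 beats
  dotted half = 3 beats
  whole = 4 beats
Sum = 2 + 0.5 + 3 + 4
= 9.5 beats


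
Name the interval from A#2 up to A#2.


Step by step:
Letter names: A → A spans 1 letter name → a unison
Semitones: A#2 → A#2 = 0 half-steps
A unison of 0 semitones is a perfect unison
= perfect unison


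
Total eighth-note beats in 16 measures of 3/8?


Time signature 3/8: the bottom number 8 means the eighth note gets one count
The top number 3 means 3 eighth-note beats per measure
Total = 3 × 16 measures
= 48 eighth-note beats


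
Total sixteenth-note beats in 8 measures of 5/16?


Working:
Time signature 5/16: the bottom number 16 means the sixteenth note gets one count
The top number 5 means 5 sixteenth-note beats per measure
Total = 5 × 8 measures
= 40 sixteenth-note beats


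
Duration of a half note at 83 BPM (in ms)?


Let's work it out.
One quarter-note beat = 60000 / BPM = 60000 / 83 ms
Half note = 2 × quarter note
Duration = 2 × 60000 / 83 = 120000 / 83
= 1445.8 ms


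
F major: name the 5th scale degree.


Major scale pattern: W-W-H-W-W-W-H (2-2-1-2-2-2-1 semitones)
Starting from F:
  F + 2 semitones → G
  G + 2 semitones → A
  A + 1 semitone → Bb
  Bb + 2 semitones → C
  C + 2 semitones → D
  D + 2 semitones → E
  E + 1 semitone → F
Scale: F G A Bb C D E
Degree 5 = C


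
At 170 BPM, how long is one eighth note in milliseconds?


One quarter-note beat = 60000 / BPM = 60000 / 170 ms
Eighth note = 1/2 × quarter note
Duration = 1/2 × 60000 / 170 = 30000 / 170
= 176.5 ms


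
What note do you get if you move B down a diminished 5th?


Step by step:
diminished 5th: 5 letter names, 6 semitones
Letter: B - 4 → E
Pitch: B - 6 semitones, spelled as an E → E#
= E#


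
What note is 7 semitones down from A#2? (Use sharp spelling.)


Reasoning:
A#2: chromatic position 10 in octave 2 → absolute = 2×12 + 10 = 34
Transpose down 7: 34 - 7 = 27
27 = 2×12 + 3 → D# in octave 2
Result = D#2


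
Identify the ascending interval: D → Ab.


Step by step:
Letter names: D → A spans 5 letter names → a 5th
Semitones: D → Ab = 6 half-steps
A 5th of 6 semitones is a diminished 5th
= diminished 5th


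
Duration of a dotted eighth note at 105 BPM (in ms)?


One quarter-note beat = 60000 / BPM = 60000 / 105 ms
Dotted eighth note = 3/4 × quarter note
Duration = 3/4 × 60000 / 105 = 45000 / 105
= 428.6 ms


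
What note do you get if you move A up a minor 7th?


Step by step:
minor 7th: 7 letter names, 10 semitones
Letter: A + 6 → G
Pitch: A + 10 semitones, spelled as a G → G
= G


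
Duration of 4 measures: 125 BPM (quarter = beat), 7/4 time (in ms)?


Step by step:
Quarter-note beat duration = 60000 / 125 ms
Beats per measure (7/4) = 7
One measure = 7 × 60000 / 125 = 420000 / 125 ms
4 measures = 4 × 420000 / 125 = 1680000 / 125
= 13440.0 ms


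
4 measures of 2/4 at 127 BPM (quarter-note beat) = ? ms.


Quarter-note beat duration = 60000 / 127 ms
Beats per measure (2/4) = 2
One measure = 2 × 60000 / 127 = 120000 / 127 ms
4 measures = 4 × 120000 / 127 = 480000 / 127
= 3779.5 ms


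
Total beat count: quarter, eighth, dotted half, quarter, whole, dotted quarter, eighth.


Beat values:
  quarter = 1 beat
  eighth = 0.5 beats
  dotted half = 3 beats
  quarter = 1 beat
  whole = 4 beats
  dotted quarter = 1.5 beats
  eighth = 0.5 beats
Sum = 1 + 0.5 + 3 + 1 + 4 + 1.5 + 0.5
= 11.5 beats


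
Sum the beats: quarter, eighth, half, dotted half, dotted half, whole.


Beat values:
  quarter = 1 beat
  eighth = 0.5 beats
  half = 2 beats
  dotted half = 3 beats
  dotted half = 3 beats
  whole = 4 beats
Sum = 1 + 0.5 + 2 + 3 + 3 + 4
= 13.5 beats


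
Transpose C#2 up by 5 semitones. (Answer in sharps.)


Let's work it out.
C#2: chromatic position 1 in octave 2 → absolute = 2×12 + 1 = 25
Transpose up 5: 25 + 5 = 30
30 = 2×12 + 6 → F# in octave 2
Result = F#2


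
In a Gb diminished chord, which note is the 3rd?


Diminished triad = root + minor 3rd (3 semitones) + diminished 5th (6 semitones)
A triad on Gb stacks thirds, so the chord tones use letter names G-B-D
Root: Gb
Minor 3rd above Gb: Bbb
Diminished 5th above Gb: Dbb
The 3rd = Bbb


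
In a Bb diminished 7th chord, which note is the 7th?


Working:
Diminished 7th chord = root + minor 3rd + diminished 5th + diminished 7th
Seventh chords stack in thirds, so the letter names are B-D-F-A
Root: Bb
Minor 3rd above Bb: Db
Diminished 5th above Bb: Fb
Diminished 7th above Bb: Abb
The 7th = Abb


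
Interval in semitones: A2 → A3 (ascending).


Solution.
Absolute semitone position = octave×12 + chromatic position
A2: 2×12 + 9 = 33
A3: 3×12 + 9 = 45
Difference = 45 - 33 = 12
= 12 semitones


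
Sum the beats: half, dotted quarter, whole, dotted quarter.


Let's work it out.
Beat values:
  half = 2 beats
  dotted quarter = 1.5 beats
  whole = 4 beats
  dotted quarter = 1.5 beats
Sum = 2 + 1.5 + 4 + 1.5
= 9 beats


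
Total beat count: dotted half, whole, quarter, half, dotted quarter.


Step by step:
Beat values:
  dotted half = 3 beats
  whole = 4 beats
  quarter = 1 beat
  half = 2 beats
  dotted quarter = 1.5 beats
Sum = 3 + 4 + 1 + 2 + 1.5
= 11.5 beats


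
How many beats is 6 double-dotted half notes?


Solution.
Base half note = 2 beats
Dot 1 adds half the previous value: +1
Dot 2 adds half the previous value: +1/2
One double-dotted half = 2 + 1 + 1/2 = 7/2
6 of them = 6 × 7/2 = 21
= 21 beats


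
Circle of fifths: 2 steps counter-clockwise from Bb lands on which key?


Each counter-clockwise step moves down a perfect 5th (= up a perfect 4th)
From Bb: Bb → Eb → Ab
= Ab


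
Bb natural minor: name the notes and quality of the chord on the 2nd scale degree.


Bb natural minor scale: Bb C Db Eb F Gb Ab
Diatonic triad on degree 2 stacks scale notes 2, 4, 6: C Eb Gb
C→Eb = 3 semitones; C→Gb = 6 semitones → diminished triad
= C Eb Gb (diminished)


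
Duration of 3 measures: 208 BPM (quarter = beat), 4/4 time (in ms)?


Working:
Quarter-note beat duration = 60000 / 208 ms
Beats per measure (4/4) = 4
One measure = 4 × 60000 / 208 = 240000 / 208 ms
3 measures = 3 × 240000 / 208 = 720000 / 208
= 3461.5 ms


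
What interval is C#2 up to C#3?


Letter names: C → C spans 8 letter names → an octave
Semitones: C#2 → C#3 = 12 half-steps
An octave of 12 semitones is a perfect octave
= perfect octave


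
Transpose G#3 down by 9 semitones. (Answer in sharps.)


Reasoning:
G#3: chromatic position 8 in octave 3 → absolute = 3×12 + 8 = 44
Transpose down 9: 44 - 9 = 35
35 = 2×12 + 11 → B in octave 2
Result = B2


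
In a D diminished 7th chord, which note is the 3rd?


Diminished 7th chord = root + minor 3rd + diminished 5th + diminished 7th
Seventh chords stack in thirds, so the letter names are D-F-A-C
Root: D
Minor 3rd above D: F
Diminished 5th above D: Ab
Diminished 7th above D: Cb
The 3rd = F


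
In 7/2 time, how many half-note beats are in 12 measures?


Solution.
Time signature 7/2: the bottom number 2 means the half note gets one count
The top number 7 means 7 half-note beats per measure
Total = 7 × 12 measures
= 84 half-note beats


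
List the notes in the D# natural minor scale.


Natural minor scale pattern: W-H-W-W-H-W-W (2-1-2-2-1-2-2 semitones)
Starting from D#:
  D# + 2 semitones → E#
  E# + 1 semitone → F#
  F# + 2 semitones → G#
  G# + 2 semitones → A#
  A# + 1 semitone → B
  B + 2 semitones → C#
  C# + 2 semitones → D#
Scale = D# E# F# G# A# B C#


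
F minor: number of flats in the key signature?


Let's work it out.
Flat minor keys: A(0), D(1), G(2), C(3), F(4), Bb(5), Eb(6), Ab(7)
F minor has 4 flats
Order of flats: Bb Eb Ab Db Gb Cb Fb → first 4: Bb, Eb, Ab, Db
= 4 flats


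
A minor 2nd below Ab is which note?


Reasoning:
A 2nd spans 2 letter names, so from A we land on G
A minor 2nd = 1 semitone below Ab
Spell G at that pitch: G
= G


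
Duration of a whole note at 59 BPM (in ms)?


Step by step:
One quarter-note beat = 60000 / BPM = 60000 / 59 ms
Whole note = 4 × quarter note
Duration = 4 × 60000 / 59 = 240000 / 59
= 4067.8 ms


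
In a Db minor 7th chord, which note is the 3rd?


Minor 7th chord = root + minor 3rd + perfect 5th + minor 7th
Seventh chords stack in thirds, so the letter names are D-F-A-C
Root: Db
Minor 3rd above Db: Fb
Perfect 5th above Db: Ab
Minor 7th above Db: Cb
The 3rd = Fb


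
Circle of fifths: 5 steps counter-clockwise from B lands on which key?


Let's work it out.
Each counter-clockwise step moves down a perfect 5th (= up a perfect 4th)
From B: B → E → A → D → G → C
= C


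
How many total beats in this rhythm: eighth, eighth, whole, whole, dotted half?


Working:
Beat values:
  eighth = 0.5 beats
  eighth = 0.5 beats
  whole = 4 beats
  whole = 4 beats
  dotted half = 3 beats
Sum = 0.5 + 0.5 + 4 + 4 + 3
= 12 beats


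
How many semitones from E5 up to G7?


Reasoning:
Absolute semitone position = octave×12 + chromatic position
E5: 5×12 + 4 = 64
G7: 7×12 + 7 = 91
Difference = 91 - 64 = 27
= 27 semitones


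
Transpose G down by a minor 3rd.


Working:
minor 3rd: 3 letter names, 3 semitones
Letter: G - 2 → E
Pitch: G - 3 semitones, spelled as an E → E
= E


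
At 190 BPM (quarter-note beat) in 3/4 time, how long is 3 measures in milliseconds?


Let's work it out.
Quarter-note beat duration = 60000 / 190 ms
Beats per measure (3/4) = 3
One measure = 3 × 60000 / 190 = 180000 / 190 ms
3 measures = 3 × 180000 / 190 = 540000 / 190
= 2842.1 ms


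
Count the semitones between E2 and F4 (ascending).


Reasoning:
Absolute semitone position = octave×12 + chromatic position
E2: 2×12 + 4 = 28
F4: 4×12 + 5 = 53
Difference = 53 - 28 = 25
= 25 semitones


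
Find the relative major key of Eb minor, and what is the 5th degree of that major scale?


The relative major shares the key signature and is a minor 3rd above the minor tonic
A minor 3rd above Eb is Gb
→ relative major of Eb minor is Gb major
Gb major scale: Gb Ab Bb Cb Db Eb F
= Gb major; 5th degree = Db


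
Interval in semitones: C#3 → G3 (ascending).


Reasoning:
Absolute semitone position = octave×12 + chromatic position
C#3: 3×12 + 1 = 37
G3: 3×12 + 7 = 43
Difference = 43 - 37 = 6
= 6 semitones


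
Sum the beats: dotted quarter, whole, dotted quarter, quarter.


Let's work it out.
Beat values:
  dotted quarter = 1.5 beats
  whole = 4 beats
  dotted quarter = 1.5 beats
  quarter = 1 beat
Sum = 1.5 + 4 + 1.5 + 1
= 8 beats


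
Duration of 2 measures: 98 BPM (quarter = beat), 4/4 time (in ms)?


Solution.
Quarter-note beat duration = 60000 / 98 ms
Beats per measure (4/4) = 4
One measure = 4 × 60000 / 98 = 240000 / 98 ms
2 measures = 2 × 240000 / 98 = 480000 / 98
= 4898.0 ms


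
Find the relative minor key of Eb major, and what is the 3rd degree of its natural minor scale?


Reasoning:
The relative minor shares the major's key signature and starts on its 6th degree
6th degree = a major 6th above the tonic; a major 6th above Eb is C
→ relative minor of Eb major is C minor
C natural minor scale: C D Eb F G Ab Bb
= C minor; 3rd degree = Eb


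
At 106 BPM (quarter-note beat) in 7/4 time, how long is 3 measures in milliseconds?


Working:
Quarter-note beat duration = 60000 / 106 ms
Beats per measure (7/4) = 7
One measure = 7 × 60000 / 106 = 420000 / 106 ms
3 measures = 3 × 420000 / 106 = 1260000 / 106
= 11886.8 ms


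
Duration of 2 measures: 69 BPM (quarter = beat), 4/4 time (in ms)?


Reasoning:
Quarter-note beat duration = 60000 / 69 ms
Beats per measure (4/4) = 4
One measure = 4 × 60000 / 69 = 240000 / 69 ms
2 measures = 2 × 240000 / 69 = 480000 / 69
= 6956.5 ms


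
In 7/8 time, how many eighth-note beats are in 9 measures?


Let's work it out.
Time signature 7/8: the bottom number 8 means the eighth note gets one count
The top number 7 means 7 eighth-note beats per measure
Total = 7 × 9 measures
= 63 eighth-note beats


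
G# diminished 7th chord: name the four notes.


Solution.
Diminished 7th chord = root + minor 3rd + diminished 5th + diminished 7th
Seventh chords stack in thirds, so the letter names are G-B-D-F
Root: G#
Minor 3rd above G#: B
Diminished 5th above G#: D
Diminished 7th above G#: F
Chord = G# B D F


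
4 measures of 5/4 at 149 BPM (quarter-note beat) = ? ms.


Working:
Quarter-note beat duration = 60000 / 149 ms
Beats per measure (5/4) = 5
One measure = 5 × 60000 / 149 = 300000 / 149 ms
4 measures = 4 × 300000 / 149 = 1200000 / 149
= 8053.7 ms


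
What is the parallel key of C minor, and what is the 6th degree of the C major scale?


Reasoning:
Parallel keys share the same tonic but differ in mode
C minor → parallel is C major
C major scale: C D E F G A B
= C major; 6th degree = A


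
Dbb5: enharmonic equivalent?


Step by step:
Enharmonic notes sound the same pitch but are spelled with different letter names
Dbb and C name the same pitch class
= C5


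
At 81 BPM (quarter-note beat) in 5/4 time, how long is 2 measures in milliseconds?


Step by step:
Quarter-note beat duration = 60000 / 81 ms
Beats per measure (5/4) = 5
One measure = 5 × 60000 / 81 = 300000 / 81 ms
2 measures = 2 × 300000 / 81 = 600000 / 81
= 7407.4 ms


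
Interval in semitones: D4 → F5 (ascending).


Absolute semitone position = octave×12 + chromatic position
D4: 4×12 + 2 = 50
F5: 5×12 + 5 = 65
Difference = 65 - 50 = 15
= 15 semitones


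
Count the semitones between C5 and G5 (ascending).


Solution.
Absolute semitone position = octave×12 + chromatic position
C5: 5×12 + 0 = 60
G5: 5×12 + 7 = 67
Difference = 67 - 60 = 7
= 7 semitones


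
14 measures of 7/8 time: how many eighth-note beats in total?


Working:
Time signature 7/8: the bottom number 8 means the eighth note gets one count
The top number 7 means 7 eighth-note beats per measure
Total = 7 × 14 measures
= 98 eighth-note beats


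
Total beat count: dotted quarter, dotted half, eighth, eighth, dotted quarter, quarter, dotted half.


Beat values:
  dotted quarter = 1.5 beats
  dotted half = 3 beats
  eighth = 0.5 beats
  eighth = 0.5 beats
  dotted quarter = 1.5 beats
  quarter = 1 beat
  dotted half = 3 beats
Sum = 1.5 + 3 + 0.5 + 0.5 + 1.5 + 1 + 3
= 11 beats


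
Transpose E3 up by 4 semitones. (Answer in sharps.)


E3: chromatic position 4 in octave 3 → absolute = 3×12 + 4 = 40
Transpose up 4: 40 + 4 = 44
44 = 3×12 + 8 → G# in octave 3
Result = G#3


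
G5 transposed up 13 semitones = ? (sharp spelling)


Solution.
G5: chromatic position 7 in octave 5 → absolute = 5×12 + 7 = 67
Transpose up 13: 67 + 13 = 80
80 = 6×12 + 8 → G# in octave 6
Result = G#6


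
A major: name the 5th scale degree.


Step by step:
Major scale pattern: W-W-H-W-W-W-H (2-2-1-2-2-2-1 semitones)
Starting from A:
  A + 2 semitones → B
  B + 2 semitones → C#
  C# + 1 semitone → D
  D + 2 semitones → E
  E + 2 semitones → F#
  F# + 2 semitones → G#
  G# + 1 semitone → A
Scale: A B C# D E F# G#
Degree 5 = E


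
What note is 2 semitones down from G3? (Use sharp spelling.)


Solution.
G3: chromatic position 7 in octave 3 → absolute = 3×12 + 7 = 43
Transpose down 2: 43 - 2 = 41
41 = 3×12 + 5 → F in octave 3
Result = F3


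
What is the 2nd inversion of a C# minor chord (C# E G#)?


Root position: C# E G#
2nd inversion: move root and 3rd up an octave
Bass note: G#
Notes (bottom to top) = G# C# E


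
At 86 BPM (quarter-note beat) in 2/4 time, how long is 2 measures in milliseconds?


Let's work it out.
Quarter-note beat duration = 60000 / 86 ms
Beats per measure (2/4) = 2
One measure = 2 × 60000 / 86 = 120000 / 86 ms
2 measures = 2 × 120000 / 86 = 240000 / 86
= 2790.7 ms


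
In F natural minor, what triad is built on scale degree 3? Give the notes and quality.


Step by step:
F natural minor scale: F G Ab Bb C Db Eb
Diatonic triad on degree 3 stacks scale notes 3, 5, 7: Ab C Eb
Ab→C = 4 semitones; Ab→Eb = 7 semitones → major triad
= Ab C Eb (major)


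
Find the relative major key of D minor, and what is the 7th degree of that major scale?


Step by step:
The relative major shares the key signature and is a minor 3rd above the minor tonic
A minor 3rd above D is F
→ relative major of D minor is F major
F major scale: F G A Bb C D E
= F major; 7th degree = E


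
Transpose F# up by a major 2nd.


major 2nd: 2 letter names, 2 semitones
Letter: F + 1 → G
Pitch: F# + 2 semitones, spelled as a G → G#
= G#


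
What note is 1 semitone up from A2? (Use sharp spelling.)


A2: chromatic position 9 in octave 2 → absolute = 2×12 + 9 = 33
Transpose up 1: 33 + 1 = 34
34 = 2×12 + 10 → A# in octave 2
Result = A#2


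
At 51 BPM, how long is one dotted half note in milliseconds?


One quarter-note beat = 60000 / BPM = 60000 / 51 ms
Dotted half note = 3 × quarter note
Duration = 3 × 60000 / 51 = 180000 / 51
= 3529.4 ms


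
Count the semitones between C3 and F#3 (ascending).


Working:
Absolute semitone position = octave×12 + chromatic position
C3: 3×12 + 0 = 36
F#3: 3×12 + 6 = 42
Difference = 42 - 36 = 6
= 6 semitones


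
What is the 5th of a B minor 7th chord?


Minor 7th chord = root + minor 3rd + perfect 5th + minor 7th
Seventh chords stack in thirds, so the letter names are B-D-F-A
Root: B
Minor 3rd above B: D
Perfect 5th above B: F#
Minor 7th above B: A
The 5th = F#


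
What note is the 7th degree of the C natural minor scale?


Natural minor scale pattern: W-H-W-W-H-W-W (2-1-2-2-1-2-2 semitones)
Starting from C:
  C + 2 semitones → D
  D + 1 semitone → Eb
  Eb + 2 semitones → F
  F + 2 semitones → G
  G + 1 semitone → Ab
  Ab + 2 semitones → Bb
  Bb + 2 semitones → C
Scale: C D Eb F G Ab Bb
Degree 7 = Bb


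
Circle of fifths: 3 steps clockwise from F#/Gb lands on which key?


Step by step:
Each clockwise step on the circle of fifths moves up a perfect 5th
From F#/Gb: F#/Gb → Db → Ab → Eb
= Eb


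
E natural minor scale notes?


Natural minor scale pattern: W-H-W-W-H-W-W (2-1-2-2-1-2-2 semitones)
Starting from E:
  E + 2 semitones → F#
  F# + 1 semitone → G
  G + 2 semitones → A
  A + 2 semitones → B
  B + 1 semitone → C
  C + 2 semitones → D
  D + 2 semitones → E
Scale = E F# G A B C D


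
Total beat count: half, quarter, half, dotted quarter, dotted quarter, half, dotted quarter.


Solution.
Beat values:
  half = 2 beats
  quarter = 1 beat
  half = 2 beats
  dotted quarter = 1.5 beats
  dotted quarter = 1.5 beats
  half = 2 beats
  dotted quarter = 1.5 beats
Sum = 2 + 1 + 2 + 1.5 + 1.5 + 2 + 1.5
= 11.5 beats


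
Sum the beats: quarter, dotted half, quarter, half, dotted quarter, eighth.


Beat values:
  quarter = 1 beat
  dotted half = 3 beats
  quarter = 1 beat
  half = 2 beats
  dotted quarter = 1.5 beats
  eighth = 0.5 beats
Sum = 1 + 3 + 1 + 2 + 1.5 + 0.5
= 9 beats


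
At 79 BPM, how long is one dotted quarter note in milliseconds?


Solution.
One quarter-note beat = 60000 / BPM = 60000 / 79 ms
Dotted quarter note = 3/2 × quarter note
Duration = 3/2 × 60000 / 79 = 90000 / 79
= 1139.2 ms


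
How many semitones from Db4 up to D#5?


Let's work it out.
Absolute semitone position = octave×12 + chromatic position
Db4: 4×12 + 1 = 49
D#5: 5×12 + 3 = 63
Difference = 63 - 49 = 14
= 14 semitones


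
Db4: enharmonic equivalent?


Step by step:
Enharmonic notes sound the same pitch but are spelled with different letter names
Db and C# name the same pitch class
= C#4


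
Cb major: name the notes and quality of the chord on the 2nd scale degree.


Let's work it out.
Cb major scale: Cb Db Eb Fb Gb Ab Bb
Diatonic triad on degree 2 stacks scale notes 2, 4, 6: Db Fb Ab
Db→Fb = 3 semitones; Db→Ab = 7 semitones → minor triad
= Db Fb Ab (minor)


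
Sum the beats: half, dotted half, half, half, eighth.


Solution.
Beat values:
  half = 2 beats
  dotted half = 3 beats
  half = 2 beats
  half = 2 beats
  eighth = 0.5 beats
Sum = 2 + 3 + 2 + 2 + 0.5
= 9.5 beats


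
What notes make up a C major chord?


Solution.
Major triad = root + major 3rd (4 semitones) + perfect 5th (7 semitones)
A triad on C stacks thirds, so the chord tones use letter names C-E-G
Root: C
Major 3rd above C: E
Perfect 5th above C: G
Chord = C E G


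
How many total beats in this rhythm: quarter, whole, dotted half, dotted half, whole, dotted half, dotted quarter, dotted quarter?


Beat values:
  quarter = 1 beat
  whole = 4 beats
  dotted half = 3 beats
  dotted half = 3 beats
  whole = 4 beats
  dotted half = 3 beats
  dotted quarter = 1.5 beats
  dotted quarter = 1.5 beats
Sum = 1 + 4 + 3 + 3 + 4 + 3 + 1.5 + 1.5
= 21 beats


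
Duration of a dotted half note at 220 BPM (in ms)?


Let's work it out.
One quarter-note beat = 60000 / BPM = 60000 / 220 ms
Dotted half note = 3 × quarter note
Duration = 3 × 60000 / 220 = 180000 / 220
= 818.2 ms


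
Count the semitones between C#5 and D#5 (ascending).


Reasoning:
Absolute semitone position = octave×12 + chromatic position
C#5: 5×12 + 1 = 61
D#5: 5×12 + 3 = 63
Difference = 63 - 61 = 2
= 2 semitones


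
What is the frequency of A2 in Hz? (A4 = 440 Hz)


Reasoning:
f = 440 × 2^(n/12) where n = semitones from A4
A2: -24 semitones from A4
f = 440 × 2^(-24/12)
f = 110.00 Hz


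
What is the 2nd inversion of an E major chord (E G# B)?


Solution.
Root position: E G# B
2nd inversion: move root and 3rd up an octave
Bass note: B
Notes (bottom to top) = B E G#


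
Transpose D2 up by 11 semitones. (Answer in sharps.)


Step by step:
D2: chromatic position 2 in octave 2 → absolute = 2×12 + 2 = 26
Transpose up 11: 26 + 11 = 37
37 = 3×12 + 1 → C# in octave 3
Result = C#3


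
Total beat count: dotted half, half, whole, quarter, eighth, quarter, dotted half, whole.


Working:
Beat values:
  dotted half = 3 beats
  half = 2 beats
  whole = 4 beats
  quarter = 1 beat
  eighth = 0.5 beats
  quarter = 1 beat
  dotted half = 3 beats
  whole = 4 beats
Sum = 3 + 2 + 4 + 1 + 0.5 + 1 + 3 + 4
= 18.5 beats


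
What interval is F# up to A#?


Reasoning:
Letter names: F → A spans 3 letter names → a 3rd
Semitones: F# → A# = 4 half-steps
A 3rd of 4 semitones is a major 3rd
= major 3rd


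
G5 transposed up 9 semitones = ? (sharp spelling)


Reasoning:
G5: chromatic position 7 in octave 5 → absolute = 5×12 + 7 = 67
Transpose up 9: 67 + 9 = 76
76 = 6×12 + 4 → E in octave 6
Result = E6


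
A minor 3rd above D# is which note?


Solution.
A 3rd spans 3 letter names, so from D we land on F
A minor 3rd = 3 semitones above D#
Spell F at that pitch: F#
= F#


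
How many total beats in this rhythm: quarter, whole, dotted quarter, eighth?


Reasoning:
Beat values:
  quarter = 1 beat
  whole = 4 beats
  dotted quarter = 1.5 beats
  eighth = 0.5 beats
Sum = 1 + 4 + 1.5 + 0.5
= 7 beats


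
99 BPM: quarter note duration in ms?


Working:
One quarter-note beat = 60000 / BPM = 60000 / 99 ms
Duration = 60000 / 99
= 606.1 ms


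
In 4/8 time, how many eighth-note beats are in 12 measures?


Time signature 4/8: the bottom number 8 means the eighth note gets one count
The top number 4 means 4 eighth-note beats per measure
Total = 4 × 12 measures
= 48 eighth-note beats


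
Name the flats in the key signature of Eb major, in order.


Step by step:
Flat major keys: C(0), F(1), Bb(2), Eb(3), Ab(4), Db(5), Gb(6), Cb(7)
Eb major has 3 flats
Order of flats: Bb Eb Ab Db Gb Cb Fb → first 3: Bb, Eb, Ab
= Bb, Eb, Ab


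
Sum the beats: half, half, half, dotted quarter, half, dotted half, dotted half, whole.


Working:
Beat values:
  half = 2 beats
  half = 2 beats
  half = 2 beats
  dotted quarter = 1.5 beats
  half = 2 beats
  dotted half = 3 beats
  dotted half = 3 beats
  whole = 4 beats
Sum = 2 + 2 + 2 + 1.5 + 2 + 3 + 3 + 4
= 19.5 beats


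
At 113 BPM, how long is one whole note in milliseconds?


Step by step:
One quarter-note beat = 60000 / BPM = 60000 / 113 ms
Whole note = 4 × quarter note
Duration = 4 × 60000 / 113 = 240000 / 113
= 2123.9 ms


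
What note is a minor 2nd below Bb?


A 2nd spans 2 letter names, so from B we land on A
A minor 2nd = 1 semitone below Bb
Spell A at that pitch: A
= A


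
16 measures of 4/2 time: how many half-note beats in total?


Step by step:
Time signature 4/2: the bottom number 2 means the half note gets one count
The top number 4 means 4 half-note beats per measure
Total = 4 × 16 measures
= 64 half-note beats


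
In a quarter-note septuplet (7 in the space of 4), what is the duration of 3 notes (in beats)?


Let's work it out.
Septuplet: 7 notes occupy the space of 4 quarter notes
Space = 4 × 1 = 4 beats
Each septuplet note = 4 / 7 = 4/7 beats
3 notes = 3 × 4/7 = 12/7
= 12/7 beats


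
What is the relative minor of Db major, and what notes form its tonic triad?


The relative minor shares the major's key signature and starts on its 6th degree
6th degree = a major 6th above the tonic; a major 6th above Db is Bb
→ relative minor of Db major is Bb minor
Tonic triad of Bb minor = root + minor 3rd + perfect 5th = Bb Db F
= Bb minor; triad = Bb Db F


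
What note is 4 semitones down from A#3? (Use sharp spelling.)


A#3: chromatic position 10 in octave 3 → absolute = 3×12 + 10 = 46
Transpose down 4: 46 - 4 = 42
42 = 3×12 + 6 → F# in octave 3
Result = F#3


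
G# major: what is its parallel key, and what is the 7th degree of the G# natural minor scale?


Parallel keys share the same tonic but differ in mode
G# major → parallel is G# minor
G# natural minor scale: G# A# B C# D# E F#
= G# minor; 7th degree = F#


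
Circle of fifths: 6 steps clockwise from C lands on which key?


Solution.
Each clockwise step on the circle of fifths moves up a perfect 5th
From C: C → G → D → A → E → B → F#/Gb
= F#/Gb


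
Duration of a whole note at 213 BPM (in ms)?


Step by step:
One quarter-note beat = 60000 / BPM = 60000 / 213 ms
Whole note = 4 × quarter note
Duration = 4 × 60000 / 213 = 240000 / 213
= 1126.8 ms


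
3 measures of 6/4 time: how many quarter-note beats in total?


Working:
Time signature 6/4: the bottom number 4 means the quarter note gets one count
The top number 6 means 6 quarter-note beats per measure
Total = 6 × 3 measures
= 18 quarter-note beats
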